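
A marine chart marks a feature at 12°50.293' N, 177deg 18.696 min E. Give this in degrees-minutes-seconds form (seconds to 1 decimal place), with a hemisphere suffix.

12°50′17.6″ N, 177°18′41.8″ E

φ: 50.29300′ → 50′ and 0.29300 × 60 = 17.580″
Lon: 18.69600′ → 18′ and 0.69600 × 60 = 41.760″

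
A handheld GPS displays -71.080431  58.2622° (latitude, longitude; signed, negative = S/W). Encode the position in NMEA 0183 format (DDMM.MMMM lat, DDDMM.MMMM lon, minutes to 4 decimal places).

Latitude is negative → S; |value| = 71.080431
φ: minutes = (71.080431 − 71) × 60 = 4.825860
λ: fractional part 0.262200 → 15.732000 minutes

7104.8259,S / 05815.7320,E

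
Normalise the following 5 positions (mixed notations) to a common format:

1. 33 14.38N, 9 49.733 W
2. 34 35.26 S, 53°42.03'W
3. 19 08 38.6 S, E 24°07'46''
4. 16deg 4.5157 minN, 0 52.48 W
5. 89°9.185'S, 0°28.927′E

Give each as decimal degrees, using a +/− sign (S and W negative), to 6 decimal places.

1. 33.239667, -9.828883
2. -34.587667, -53.700500
3. -19.144056, 24.129444
4. 16.075262, -0.874667
5. -89.153083, 0.482117

Point 1:
  Lat: 33 + 14.38/60 = 33.2396667
  N → positive
  Longitude: 49.733′ = 0.828883°; total 9.8288833
  W ⇒ negate
Point 2:
  φ: 34 + 35.26/60 = 34.5876667
  S ⇒ negate
  Longitude: 53 + 42.03/60 = 53.7005000
  W ⇒ negate
Point 3:
  Latitude: 19° + 8/60 + 38.6/3600 = 19 + 0.133333 + 0.010722 = 19.1440556
  hemisphere S, so the sign is −
  Longitude: 7′ + 46″ = 7.76667′; 24 + 7.76667/60 = 24.1294444
  E ⇒ keep positive
Point 4:
  Latitude: 4.5157′ = 0.075262°; total 16.0752617
  N → positive
  Lon: 52.48′ = 0.874667°; total 0.8746667
  W ⇒ negate
Point 5:
  φ: 9.185′ = 0.153083°; total 89.1530833
  hemisphere S, so the sign is −
  Longitude: 28.927′ = 0.482117°; total 0.4821167
  E ⇒ keep positive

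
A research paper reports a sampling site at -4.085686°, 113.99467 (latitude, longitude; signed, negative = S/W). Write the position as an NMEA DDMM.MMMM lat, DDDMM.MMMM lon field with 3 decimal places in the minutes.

0405.141,S / 11359.680,E

Latitude is negative → S; |value| = 4.085686
Latitude: minutes = (4.085686 − 4) × 60 = 5.14116
λ: fractional part 0.994670 → 59.68020 minutes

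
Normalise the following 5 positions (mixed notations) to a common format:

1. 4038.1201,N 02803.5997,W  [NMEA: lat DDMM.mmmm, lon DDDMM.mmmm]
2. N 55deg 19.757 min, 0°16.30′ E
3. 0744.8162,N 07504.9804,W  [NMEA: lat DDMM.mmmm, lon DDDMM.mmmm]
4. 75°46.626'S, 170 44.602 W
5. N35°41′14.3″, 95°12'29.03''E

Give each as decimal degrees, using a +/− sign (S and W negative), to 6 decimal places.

Point 1:
  Latitude: degrees = first 2 digits = 40, minutes = 38.1201; 40 + 38.1201/60 = 40.6353350
  N → positive
  λ: degrees = first 3 digits = 28, minutes = 3.5997; 28 + 3.5997/60 = 28.0599950
  hemisphere W, so the sign is −
Point 2:
  φ: 19.757′ = 0.329283°; total 55.3292833
  N → positive
  Longitude: 0 + 16.3/60 = 0.2716667
  E ⇒ keep positive
Point 3:
  Latitude: degrees = first 2 digits = 7, minutes = 44.8162; 7 + 44.8162/60 = 7.7469367
  N ⇒ keep positive
  Longitude: degrees = first 3 digits = 75, minutes = 4.9804; 75 + 4.9804/60 = 75.0830067
  W → negative
Point 4:
  φ: 75 + 46.626/60 = 75.7771000
  S ⇒ negate
  λ: 44.602′ = 0.743367°; total 170.7433667
  W ⇒ negate
Point 5:
  Latitude: 35° + 41/60 + 14.3/3600 = 35 + 0.683333 + 0.003972 = 35.6873056
  N → positive
  Longitude: 95° + 12/60 + 29.03/3600 = 95 + 0.200000 + 0.008064 = 95.2080639
  E ⇒ keep positive

1. 40.635335, -28.059995
2. 55.329283, 0.271667
3. 7.746937, -75.083007
4. -75.777100, -170.743367
5. 35.687306, 95.208064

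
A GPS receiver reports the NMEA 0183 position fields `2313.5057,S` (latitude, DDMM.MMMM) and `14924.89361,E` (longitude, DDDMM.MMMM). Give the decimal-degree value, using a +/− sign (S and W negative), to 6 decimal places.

Lat: degrees = first 2 digits = 23, minutes = 13.5057; 23 + 13.5057/60 = 23.2250950
S → negative
λ: split at 3 digits → 149° and 24.89361′; 149 + 24.89361/60 = 149.4148935
E ⇒ keep positive

-23.225095, 149.414894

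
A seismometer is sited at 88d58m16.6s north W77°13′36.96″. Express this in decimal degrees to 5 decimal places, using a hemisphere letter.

88.97128° N, 77.22693° W

φ: 58′ + 16.6″ = 58.27667′; 88 + 58.27667/60 = 88.971278
λ: 13′ + 36.96″ = 13.61600′; 77 + 13.61600/60 = 77.226933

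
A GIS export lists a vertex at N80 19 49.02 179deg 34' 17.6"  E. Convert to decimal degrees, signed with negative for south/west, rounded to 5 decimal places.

φ: 80° + 19/60 + 49.02/3600 = 80 + 0.316667 + 0.013617 = 80.330283
N ⇒ keep positive
Longitude: 34′ + 17.6″ = 34.29333′; 179 + 34.29333/60 = 179.571556
E ⇒ keep positive

80.33028, 179.57156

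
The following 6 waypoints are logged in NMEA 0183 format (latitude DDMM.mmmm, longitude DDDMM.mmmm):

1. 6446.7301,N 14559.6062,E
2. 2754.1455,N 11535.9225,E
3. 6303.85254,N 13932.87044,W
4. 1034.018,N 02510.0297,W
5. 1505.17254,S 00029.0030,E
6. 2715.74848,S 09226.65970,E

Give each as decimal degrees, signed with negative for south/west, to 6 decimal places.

1. 64.778835, 145.993437
2. 27.902425, 115.598708
3. 63.064209, -139.547841
4. 10.566967, -25.167162
5. -15.086209, 0.483383
6. -27.262475, 92.444328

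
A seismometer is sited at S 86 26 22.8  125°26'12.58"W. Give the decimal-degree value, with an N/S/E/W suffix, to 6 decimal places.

86.439667° S, 125.436828° W

Latitude: 86° + 26/60 + 22.8/3600 = 86 + 0.433333 + 0.006333 = 86.4396667
Lon: 125° + 26/60 + 12.58/3600 = 125 + 0.433333 + 0.003494 = 125.4368278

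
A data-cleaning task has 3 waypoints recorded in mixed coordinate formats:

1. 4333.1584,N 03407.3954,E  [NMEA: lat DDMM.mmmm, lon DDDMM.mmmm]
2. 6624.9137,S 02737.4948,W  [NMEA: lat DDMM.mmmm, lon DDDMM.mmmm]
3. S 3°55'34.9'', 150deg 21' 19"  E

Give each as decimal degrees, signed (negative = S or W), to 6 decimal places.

Point 1:
  φ: split at 2 digits → 43° and 33.1584′; 43 + 33.1584/60 = 43.5526400
  N ⇒ keep positive
  Lon: split at 3 digits → 034° and 7.3954′; 34 + 7.3954/60 = 34.1232567
  E ⇒ keep positive
Point 2:
  Latitude: split at 2 digits → 66° and 24.9137′; 66 + 24.9137/60 = 66.4152283
  hemisphere S, so the sign is −
  Longitude: split at 3 digits → 027° and 37.4948′; 27 + 37.4948/60 = 27.6249133
  hemisphere W, so the sign is −
Point 3:
  Lat: 55′ + 34.9″ = 55.58167′; 3 + 55.58167/60 = 3.9263611
  hemisphere S, so the sign is −
  Lon: 21′ + 19″ = 21.31667′; 150 + 21.31667/60 = 150.3552778
  E ⇒ keep positive

1. 43.552640, 34.123257
2. -66.415228, -27.624913
3. -3.926361, 150.355278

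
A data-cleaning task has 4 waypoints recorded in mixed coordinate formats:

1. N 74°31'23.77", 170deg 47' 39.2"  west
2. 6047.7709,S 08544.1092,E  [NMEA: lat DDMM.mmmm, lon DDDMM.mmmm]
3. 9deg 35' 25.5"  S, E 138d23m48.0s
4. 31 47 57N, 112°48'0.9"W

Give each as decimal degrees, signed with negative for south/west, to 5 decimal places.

1. 74.52327, -170.79422
2. -60.79618, 85.73515
3. -9.59042, 138.39667
4. 31.79917, -112.80025

Point 1:
  φ: 74 + 31/60 + 23.77/3600 = 74.523269
  N ⇒ keep positive
  Longitude: 47′ + 39.2″ = 47.65333′; 170 + 47.65333/60 = 170.794222
  W → negative
Point 2:
  Latitude: degrees = first 2 digits = 60, minutes = 47.7709; 60 + 47.7709/60 = 60.796182
  S → negative
  λ: degrees = first 3 digits = 85, minutes = 44.1092; 85 + 44.1092/60 = 85.735153
  E ⇒ keep positive
Point 3:
  Latitude: 9 + 35/60 + 25.5/3600 = 9.590417
  hemisphere S, so the sign is −
  Lon: 138 + 23/60 + 48/3600 = 138.396667
  E ⇒ keep positive
Point 4:
  Latitude: 31 + 47/60 + 57/3600 = 31.799167
  N → positive
  Lon: 112 + 48/60 + 0.9/3600 = 112.800250
  hemisphere W, so the sign is −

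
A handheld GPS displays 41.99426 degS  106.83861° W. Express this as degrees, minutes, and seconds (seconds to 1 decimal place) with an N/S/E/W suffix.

41°59′39.3″ S, 106°50′19.0″ W

Latitude: 0.994260° → 59.65560′; 0.65560 × 60 = 39.336″
Lon: 0.838610° → 50.31660′; 0.31660 × 60 = 18.996″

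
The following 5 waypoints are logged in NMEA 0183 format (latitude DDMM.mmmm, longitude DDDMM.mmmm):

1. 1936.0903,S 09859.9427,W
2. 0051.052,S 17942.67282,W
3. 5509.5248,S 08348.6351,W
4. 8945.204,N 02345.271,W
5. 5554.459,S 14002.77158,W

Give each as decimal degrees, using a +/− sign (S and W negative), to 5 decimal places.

Point 1:
  Latitude: split at 2 digits → 19° and 36.0903′; 19 + 36.0903/60 = 19.601505
  S ⇒ negate
  λ: degrees = first 3 digits = 98, minutes = 59.9427; 98 + 59.9427/60 = 98.999045
  W → negative
Point 2:
  Latitude: split at 2 digits → 00° and 51.052′; 0 + 51.052/60 = 0.850867
  S → negative
  Lon: degrees = first 3 digits = 179, minutes = 42.67282; 179 + 42.67282/60 = 179.711214
  hemisphere W, so the sign is −
Point 3:
  Lat: split at 2 digits → 55° and 9.5248′; 55 + 9.5248/60 = 55.158747
  S ⇒ negate
  Longitude: split at 3 digits → 083° and 48.6351′; 83 + 48.6351/60 = 83.810585
  W → negative
Point 4:
  Lat: split at 2 digits → 89° and 45.204′; 89 + 45.204/60 = 89.753400
  N → positive
  Longitude: degrees = first 3 digits = 23, minutes = 45.271; 23 + 45.271/60 = 23.754517
  W → negative
Point 5:
  Lat: degrees = first 2 digits = 55, minutes = 54.459; 55 + 54.459/60 = 55.907650
  S ⇒ negate
  Longitude: degrees = first 3 digits = 140, minutes = 2.77158; 140 + 2.77158/60 = 140.046193
  W ⇒ negate

1. -19.60151, -98.99905
2. -0.85087, -179.71121
3. -55.15875, -83.81059
4. 89.75340, -23.75452
5. -55.90765, -140.04619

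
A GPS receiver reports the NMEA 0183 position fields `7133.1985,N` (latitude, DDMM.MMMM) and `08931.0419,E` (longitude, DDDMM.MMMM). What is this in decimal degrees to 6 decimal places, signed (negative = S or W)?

71.553308, 89.517365

φ: split at 2 digits → 71° and 33.1985′; 71 + 33.1985/60 = 71.5533083
N ⇒ keep positive
Longitude: degrees = first 3 digits = 89, minutes = 31.0419; 89 + 31.0419/60 = 89.5173650
E ⇒ keep positive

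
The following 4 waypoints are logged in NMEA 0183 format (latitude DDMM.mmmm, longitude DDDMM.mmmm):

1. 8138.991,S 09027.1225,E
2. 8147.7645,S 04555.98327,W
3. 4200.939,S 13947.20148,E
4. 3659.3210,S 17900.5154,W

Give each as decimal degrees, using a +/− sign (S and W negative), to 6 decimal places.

Point 1:
  φ: degrees = first 2 digits = 81, minutes = 38.991; 81 + 38.991/60 = 81.6498500
  S → negative
  λ: degrees = first 3 digits = 90, minutes = 27.1225; 90 + 27.1225/60 = 90.4520417
  E ⇒ keep positive
Point 2:
  Latitude: degrees = first 2 digits = 81, minutes = 47.7645; 81 + 47.7645/60 = 81.7960750
  hemisphere S, so the sign is −
  λ: split at 3 digits → 045° and 55.98327′; 45 + 55.98327/60 = 45.9330545
  W → negative
Point 3:
  Latitude: degrees = first 2 digits = 42, minutes = 0.939; 42 + 0.939/60 = 42.0156500
  S ⇒ negate
  Lon: degrees = first 3 digits = 139, minutes = 47.20148; 139 + 47.20148/60 = 139.7866913
  E ⇒ keep positive
Point 4:
  Latitude: split at 2 digits → 36° and 59.321′; 36 + 59.321/60 = 36.9886833
  S → negative
  λ: split at 3 digits → 179° and 0.5154′; 179 + 0.5154/60 = 179.0085900
  hemisphere W, so the sign is −

1. -81.649850, 90.452042
2. -81.796075, -45.933055
3. -42.015650, 139.786691
4. -36.988683, -179.008590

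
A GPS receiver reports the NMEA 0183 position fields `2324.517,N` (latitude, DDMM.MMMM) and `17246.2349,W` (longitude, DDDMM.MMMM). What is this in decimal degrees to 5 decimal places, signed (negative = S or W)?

23.40862, -172.77058

φ: split at 2 digits → 23° and 24.517′; 23 + 24.517/60 = 23.408617
N ⇒ keep positive
Lon: split at 3 digits → 172° and 46.2349′; 172 + 46.2349/60 = 172.770582
hemisphere W, so the sign is −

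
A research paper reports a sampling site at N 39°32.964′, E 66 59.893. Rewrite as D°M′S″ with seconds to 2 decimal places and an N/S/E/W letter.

39°32′57.84″ N, 66°59′53.58″ E

Latitude: 32.96400′ → 32′ and 0.96400 × 60 = 57.8400″
Lon: 59.89300′ → 59′ and 0.89300 × 60 = 53.5800″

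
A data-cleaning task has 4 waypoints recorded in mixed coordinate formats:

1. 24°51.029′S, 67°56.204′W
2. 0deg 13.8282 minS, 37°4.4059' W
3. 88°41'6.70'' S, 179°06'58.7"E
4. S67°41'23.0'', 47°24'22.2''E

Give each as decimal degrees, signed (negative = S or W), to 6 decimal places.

Point 1:
  Lat: 24 + 51.029/60 = 24.8504833
  S → negative
  λ: 67 + 56.204/60 = 67.9367333
  hemisphere W, so the sign is −
Point 2:
  φ: 13.8282′ = 0.230470°; total 0.2304700
  hemisphere S, so the sign is −
  λ: 37 + 4.4059/60 = 37.0734317
  hemisphere W, so the sign is −
Point 3:
  Lat: 88° + 41/60 + 6.7/3600 = 88 + 0.683333 + 0.001861 = 88.6851944
  hemisphere S, so the sign is −
  Lon: 6′ + 58.7″ = 6.97833′; 179 + 6.97833/60 = 179.1163056
  E → positive
Point 4:
  Latitude: 41′ + 23″ = 41.38333′; 67 + 41.38333/60 = 67.6897222
  S ⇒ negate
  Lon: 47° + 24/60 + 22.2/3600 = 47 + 0.400000 + 0.006167 = 47.4061667
  E ⇒ keep positive

1. -24.850483, -67.936733
2. -0.230470, -37.073432
3. -88.685194, 179.116306
4. -67.689722, 47.406167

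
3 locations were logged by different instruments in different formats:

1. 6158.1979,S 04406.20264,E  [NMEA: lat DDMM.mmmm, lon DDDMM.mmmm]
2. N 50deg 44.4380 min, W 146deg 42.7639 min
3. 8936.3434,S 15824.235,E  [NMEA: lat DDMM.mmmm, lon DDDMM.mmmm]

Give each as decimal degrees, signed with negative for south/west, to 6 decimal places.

Point 1:
  Latitude: degrees = first 2 digits = 61, minutes = 58.1979; 61 + 58.1979/60 = 61.9699650
  S ⇒ negate
  λ: split at 3 digits → 044° and 6.20264′; 44 + 6.20264/60 = 44.1033773
  E ⇒ keep positive
Point 2:
  Lat: 50 + 44.438/60 = 50.7406333
  N ⇒ keep positive
  Lon: 146 + 42.7639/60 = 146.7127317
  W → negative
Point 3:
  φ: split at 2 digits → 89° and 36.3434′; 89 + 36.3434/60 = 89.6057233
  S → negative
  Lon: degrees = first 3 digits = 158, minutes = 24.235; 158 + 24.235/60 = 158.4039167
  E ⇒ keep positive

1. -61.969965, 44.103377
2. 50.740633, -146.712732
3. -89.605723, 158.403917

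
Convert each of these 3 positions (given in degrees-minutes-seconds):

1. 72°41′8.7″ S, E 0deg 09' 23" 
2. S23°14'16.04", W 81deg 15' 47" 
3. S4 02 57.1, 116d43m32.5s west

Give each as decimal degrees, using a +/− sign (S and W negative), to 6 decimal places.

1. -72.685750, 0.156389
2. -23.237789, -81.263056
3. -4.049194, -116.725694

Point 1:
  φ: 72° + 41/60 + 8.7/3600 = 72 + 0.683333 + 0.002417 = 72.6857500
  S → negative
  Lon: 0° + 9/60 + 23/3600 = 0 + 0.150000 + 0.006389 = 0.1563889
  E → positive
Point 2:
  φ: 23° + 14/60 + 16.04/3600 = 23 + 0.233333 + 0.004456 = 23.2377889
  hemisphere S, so the sign is −
  Lon: 15′ + 47″ = 15.78333′; 81 + 15.78333/60 = 81.2630556
  W ⇒ negate
Point 3:
  Lat: 2′ + 57.1″ = 2.95167′; 4 + 2.95167/60 = 4.0491944
  hemisphere S, so the sign is −
  λ: 116° + 43/60 + 32.5/3600 = 116 + 0.716667 + 0.009028 = 116.7256944
  W → negative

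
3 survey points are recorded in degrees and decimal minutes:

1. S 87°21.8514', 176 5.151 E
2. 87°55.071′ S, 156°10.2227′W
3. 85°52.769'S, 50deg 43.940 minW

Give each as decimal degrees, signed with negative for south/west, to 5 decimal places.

1. -87.36419, 176.08585
2. -87.91785, -156.17038
3. -85.87948, -50.73233

Point 1:
  φ: 21.8514′ = 0.364190°; total 87.364190
  hemisphere S, so the sign is −
  Lon: 5.151′ = 0.085850°; total 176.085850
  E → positive
Point 2:
  Latitude: 55.071′ = 0.917850°; total 87.917850
  S → negative
  Longitude: 10.2227′ = 0.170378°; total 156.170378
  W ⇒ negate
Point 3:
  Lat: 85 + 52.769/60 = 85.879483
  hemisphere S, so the sign is −
  Longitude: 43.94′ = 0.732333°; total 50.732333
  W → negative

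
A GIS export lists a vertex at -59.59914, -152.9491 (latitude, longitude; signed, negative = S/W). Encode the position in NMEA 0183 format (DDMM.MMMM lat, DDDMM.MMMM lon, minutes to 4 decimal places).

Latitude is negative → S; |value| = 59.599140
Latitude: minutes = (59.599140 − 59) × 60 = 35.948400
Longitude is negative → W; |value| = 152.949100
Longitude: minutes = (152.949100 − 152) × 60 = 56.946000

5935.9484,S / 15256.9460,W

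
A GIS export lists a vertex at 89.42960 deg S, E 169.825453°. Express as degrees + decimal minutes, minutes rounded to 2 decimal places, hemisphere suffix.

89° 25.78′ S, 169° 49.53′ E

Lat: minutes = (89.429600 − 89) × 60 = 25.7760
Longitude: minutes = (169.825453 − 169) × 60 = 49.5272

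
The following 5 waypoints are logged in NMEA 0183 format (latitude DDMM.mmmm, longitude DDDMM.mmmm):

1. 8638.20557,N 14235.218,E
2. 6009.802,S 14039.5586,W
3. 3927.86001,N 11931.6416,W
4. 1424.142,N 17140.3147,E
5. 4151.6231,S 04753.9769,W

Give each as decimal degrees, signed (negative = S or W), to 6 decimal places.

1. 86.636760, 142.586967
2. -60.163367, -140.659310
3. 39.464334, -119.527360
4. 14.402367, 171.671912
5. -41.860385, -47.899615

Point 1:
  φ: split at 2 digits → 86° and 38.20557′; 86 + 38.20557/60 = 86.6367595
  N → positive
  Longitude: degrees = first 3 digits = 142, minutes = 35.218; 142 + 35.218/60 = 142.5869667
  E → positive
Point 2:
  Latitude: degrees = first 2 digits = 60, minutes = 9.802; 60 + 9.802/60 = 60.1633667
  hemisphere S, so the sign is −
  Lon: degrees = first 3 digits = 140, minutes = 39.5586; 140 + 39.5586/60 = 140.6593100
  W → negative
Point 3:
  Lat: split at 2 digits → 39° and 27.86001′; 39 + 27.86001/60 = 39.4643335
  N ⇒ keep positive
  Lon: degrees = first 3 digits = 119, minutes = 31.6416; 119 + 31.6416/60 = 119.5273600
  hemisphere W, so the sign is −
Point 4:
  Lat: split at 2 digits → 14° and 24.142′; 14 + 24.142/60 = 14.4023667
  N ⇒ keep positive
  Lon: split at 3 digits → 171° and 40.3147′; 171 + 40.3147/60 = 171.6719117
  E → positive
Point 5:
  Latitude: split at 2 digits → 41° and 51.6231′; 41 + 51.6231/60 = 41.8603850
  hemisphere S, so the sign is −
  Longitude: degrees = first 3 digits = 47, minutes = 53.9769; 47 + 53.9769/60 = 47.8996150
  W ⇒ negate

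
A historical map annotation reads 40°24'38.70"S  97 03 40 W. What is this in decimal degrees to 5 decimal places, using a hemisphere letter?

40.41075° S, 97.06111° W

Lat: 40° + 24/60 + 38.7/3600 = 40 + 0.400000 + 0.010750 = 40.410750
Longitude: 3′ + 40″ = 3.66667′; 97 + 3.66667/60 = 97.061111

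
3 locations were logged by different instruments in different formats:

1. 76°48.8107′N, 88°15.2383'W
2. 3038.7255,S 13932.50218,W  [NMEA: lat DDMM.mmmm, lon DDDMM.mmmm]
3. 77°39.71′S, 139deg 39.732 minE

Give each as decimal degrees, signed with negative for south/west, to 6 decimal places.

1. 76.813512, -88.253972
2. -30.645425, -139.541703
3. -77.661833, 139.662200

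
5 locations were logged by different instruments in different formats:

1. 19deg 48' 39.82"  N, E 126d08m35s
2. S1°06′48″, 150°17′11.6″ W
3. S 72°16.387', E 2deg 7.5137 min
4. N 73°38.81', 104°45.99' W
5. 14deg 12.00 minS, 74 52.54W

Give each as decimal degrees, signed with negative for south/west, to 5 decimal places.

1. 19.81106, 126.14306
2. -1.11333, -150.28656
3. -72.27312, 2.12523
4. 73.64683, -104.76650
5. -14.20000, -74.87567

Point 1:
  Lat: 19 + 48/60 + 39.82/3600 = 19.811061
  N ⇒ keep positive
  λ: 126 + 8/60 + 35/3600 = 126.143056
  E → positive
Point 2:
  Lat: 1 + 6/60 + 48/3600 = 1.113333
  hemisphere S, so the sign is −
  λ: 17′ + 11.6″ = 17.19333′; 150 + 17.19333/60 = 150.286556
  W → negative
Point 3:
  Latitude: 72 + 16.387/60 = 72.273117
  S → negative
  λ: 7.5137′ = 0.125228°; total 2.125228
  E ⇒ keep positive
Point 4:
  Latitude: 73 + 38.81/60 = 73.646833
  N ⇒ keep positive
  Lon: 45.99′ = 0.766500°; total 104.766500
  hemisphere W, so the sign is −
Point 5:
  φ: 14 + 12/60 = 14.200000
  S ⇒ negate
  λ: 52.54′ = 0.875667°; total 74.875667
  W ⇒ negate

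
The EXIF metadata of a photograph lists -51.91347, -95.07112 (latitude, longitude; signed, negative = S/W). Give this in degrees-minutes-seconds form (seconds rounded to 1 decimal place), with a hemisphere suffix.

Latitude is negative → S; |value| = 51.913470
Lat: whole degrees 51; 54.80820′ → 54′ and 48.492″
Longitude is negative → W; |value| = 95.071120
Lon: 0.071120° → 4.26720′; 0.26720 × 60 = 16.032″

51°54′48.5″ S, 95°04′16.0″ W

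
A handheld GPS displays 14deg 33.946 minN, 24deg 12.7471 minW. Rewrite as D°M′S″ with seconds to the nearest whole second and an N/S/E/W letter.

Latitude: 33.94600′ → 33′ and 0.94600 × 60 = 56.76″
λ: fractional minutes 0.74710 × 60 = 44.83″

14°33′57″ N, 24°12′45″ W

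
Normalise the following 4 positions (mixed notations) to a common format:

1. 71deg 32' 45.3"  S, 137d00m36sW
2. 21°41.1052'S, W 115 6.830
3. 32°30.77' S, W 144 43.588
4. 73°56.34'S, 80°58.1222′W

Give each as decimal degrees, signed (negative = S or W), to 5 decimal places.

1. -71.54592, -137.01000
2. -21.68509, -115.11383
3. -32.51283, -144.72647
4. -73.93900, -80.96870

Point 1:
  Lat: 32′ + 45.3″ = 32.75500′; 71 + 32.75500/60 = 71.545917
  hemisphere S, so the sign is −
  Longitude: 137° + 0/60 + 36/3600 = 137 + 0.000000 + 0.010000 = 137.010000
  hemisphere W, so the sign is −
Point 2:
  φ: 41.1052′ = 0.685087°; total 21.685087
  hemisphere S, so the sign is −
  Longitude: 115 + 6.83/60 = 115.113833
  hemisphere W, so the sign is −
Point 3:
  φ: 32 + 30.77/60 = 32.512833
  S ⇒ negate
  Lon: 43.588′ = 0.726467°; total 144.726467
  W → negative
Point 4:
  Lat: 56.34′ = 0.939000°; total 73.939000
  S → negative
  λ: 80 + 58.1222/60 = 80.968703
  W → negative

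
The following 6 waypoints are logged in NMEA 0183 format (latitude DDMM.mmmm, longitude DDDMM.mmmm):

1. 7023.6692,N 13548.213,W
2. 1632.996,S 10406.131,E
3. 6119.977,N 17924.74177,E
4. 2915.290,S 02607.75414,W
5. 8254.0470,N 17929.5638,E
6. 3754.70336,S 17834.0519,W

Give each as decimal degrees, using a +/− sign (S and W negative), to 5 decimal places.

1. 70.39449, -135.80355
2. -16.54993, 104.10218
3. 61.33295, 179.41236
4. -29.25483, -26.12924
5. 82.90078, 179.49273
6. -37.91172, -178.56753

Point 1:
  Latitude: degrees = first 2 digits = 70, minutes = 23.6692; 70 + 23.6692/60 = 70.394487
  N ⇒ keep positive
  Longitude: split at 3 digits → 135° and 48.213′; 135 + 48.213/60 = 135.803550
  W ⇒ negate
Point 2:
  Latitude: degrees = first 2 digits = 16, minutes = 32.996; 16 + 32.996/60 = 16.549933
  S ⇒ negate
  Longitude: split at 3 digits → 104° and 6.131′; 104 + 6.131/60 = 104.102183
  E ⇒ keep positive
Point 3:
  φ: degrees = first 2 digits = 61, minutes = 19.977; 61 + 19.977/60 = 61.332950
  N → positive
  Longitude: degrees = first 3 digits = 179, minutes = 24.74177; 179 + 24.74177/60 = 179.412363
  E ⇒ keep positive
Point 4:
  φ: degrees = first 2 digits = 29, minutes = 15.29; 29 + 15.29/60 = 29.254833
  S → negative
  Lon: degrees = first 3 digits = 26, minutes = 7.75414; 26 + 7.75414/60 = 26.129236
  W ⇒ negate
Point 5:
  φ: degrees = first 2 digits = 82, minutes = 54.047; 82 + 54.047/60 = 82.900783
  N → positive
  Lon: degrees = first 3 digits = 179, minutes = 29.5638; 179 + 29.5638/60 = 179.492730
  E → positive
Point 6:
  φ: split at 2 digits → 37° and 54.70336′; 37 + 54.70336/60 = 37.911723
  hemisphere S, so the sign is −
  λ: degrees = first 3 digits = 178, minutes = 34.0519; 178 + 34.0519/60 = 178.567532
  W ⇒ negate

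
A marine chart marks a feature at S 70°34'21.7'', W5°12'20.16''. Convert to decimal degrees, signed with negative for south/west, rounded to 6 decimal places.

-70.572694, -5.205600

φ: 70 + 34/60 + 21.7/3600 = 70.5726944
S → negative
Lon: 5° + 12/60 + 20.16/3600 = 5 + 0.200000 + 0.005600 = 5.2056000
hemisphere W, so the sign is −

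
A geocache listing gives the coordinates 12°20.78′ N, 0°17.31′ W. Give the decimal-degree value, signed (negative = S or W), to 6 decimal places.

Lat: 20.78′ = 0.346333°; total 12.3463333
N → positive
λ: 17.31′ = 0.288500°; total 0.2885000
W ⇒ negate

12.346333, -0.288500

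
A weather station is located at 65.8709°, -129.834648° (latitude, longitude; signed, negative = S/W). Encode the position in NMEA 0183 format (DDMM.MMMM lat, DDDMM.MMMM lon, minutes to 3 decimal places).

6552.254,N / 12950.079,W

Latitude: fractional part 0.870900 → 52.25400 minutes
Longitude is negative → W; |value| = 129.834648
Longitude: fractional part 0.834648 → 50.07888 minutes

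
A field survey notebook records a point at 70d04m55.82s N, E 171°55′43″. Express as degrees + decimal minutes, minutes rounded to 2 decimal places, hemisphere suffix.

70° 4.93′ N, 171° 55.72′ E

Latitude: 4 + 55.82/60 = 4.9303′
Lon: seconds/60 = 0.71667; minutes = 55 + 0.71667 = 55.7167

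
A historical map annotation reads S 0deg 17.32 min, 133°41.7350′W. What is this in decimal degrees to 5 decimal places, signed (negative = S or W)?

-0.28867, -133.69558

Latitude: 0 + 17.32/60 = 0.288667
S → negative
Longitude: 133 + 41.735/60 = 133.695583
W → negative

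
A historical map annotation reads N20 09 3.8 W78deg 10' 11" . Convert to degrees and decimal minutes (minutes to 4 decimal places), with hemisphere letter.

Latitude: seconds/60 = 0.06333; minutes = 9 + 0.06333 = 9.063333
Longitude: seconds/60 = 0.18333; minutes = 10 + 0.18333 = 10.183333

20° 9.0633′ N, 78° 10.1833′ W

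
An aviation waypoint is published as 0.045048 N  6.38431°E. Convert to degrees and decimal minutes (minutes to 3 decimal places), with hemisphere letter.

0° 2.703′ N, 6° 23.059′ E

φ: 0° + 0.045048 × 60 = 0° 2.70288′
Lon: minutes = (6.384310 − 6) × 60 = 23.05860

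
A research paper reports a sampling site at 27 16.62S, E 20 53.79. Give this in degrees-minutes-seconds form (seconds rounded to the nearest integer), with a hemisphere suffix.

27°16′37″ S, 20°53′47″ E

φ: fractional minutes 0.62000 × 60 = 37.20″
Lon: fractional minutes 0.79000 × 60 = 47.40″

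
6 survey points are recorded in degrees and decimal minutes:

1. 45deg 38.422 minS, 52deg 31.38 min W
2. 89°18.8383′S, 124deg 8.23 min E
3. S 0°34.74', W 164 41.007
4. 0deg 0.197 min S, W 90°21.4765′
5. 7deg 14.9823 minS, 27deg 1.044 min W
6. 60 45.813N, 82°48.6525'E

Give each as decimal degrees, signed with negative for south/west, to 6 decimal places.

1. -45.640367, -52.523000
2. -89.313972, 124.137167
3. -0.579000, -164.683450
4. -0.003283, -90.357942
5. -7.249705, -27.017400
6. 60.763550, 82.810875

Point 1:
  Lat: 38.422′ = 0.640367°; total 45.6403667
  S → negative
  λ: 31.38′ = 0.523000°; total 52.5230000
  W → negative
Point 2:
  Latitude: 89 + 18.8383/60 = 89.3139717
  hemisphere S, so the sign is −
  λ: 8.23′ = 0.137167°; total 124.1371667
  E ⇒ keep positive
Point 3:
  φ: 0 + 34.74/60 = 0.5790000
  S → negative
  λ: 164 + 41.007/60 = 164.6834500
  W ⇒ negate
Point 4:
  Latitude: 0 + 0.197/60 = 0.0032833
  S ⇒ negate
  Lon: 21.4765′ = 0.357942°; total 90.3579417
  hemisphere W, so the sign is −
Point 5:
  Latitude: 7 + 14.9823/60 = 7.2497050
  hemisphere S, so the sign is −
  λ: 27 + 1.044/60 = 27.0174000
  hemisphere W, so the sign is −
Point 6:
  Lat: 45.813′ = 0.763550°; total 60.7635500
  N ⇒ keep positive
  Longitude: 82 + 48.6525/60 = 82.8108750
  E → positive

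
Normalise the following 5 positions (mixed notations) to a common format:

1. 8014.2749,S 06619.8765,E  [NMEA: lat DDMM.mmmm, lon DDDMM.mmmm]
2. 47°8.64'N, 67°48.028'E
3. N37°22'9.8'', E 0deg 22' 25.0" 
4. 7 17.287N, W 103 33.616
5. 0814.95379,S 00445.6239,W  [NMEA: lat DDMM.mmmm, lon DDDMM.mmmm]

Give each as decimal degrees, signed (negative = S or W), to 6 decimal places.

1. -80.237915, 66.331275
2. 47.144000, 67.800467
3. 37.369389, 0.373611
4. 7.288117, -103.560267
5. -8.249230, -4.760398

Point 1:
  Latitude: degrees = first 2 digits = 80, minutes = 14.2749; 80 + 14.2749/60 = 80.2379150
  S ⇒ negate
  λ: degrees = first 3 digits = 66, minutes = 19.8765; 66 + 19.8765/60 = 66.3312750
  E ⇒ keep positive
Point 2:
  φ: 8.64′ = 0.144000°; total 47.1440000
  N ⇒ keep positive
  Lon: 48.028′ = 0.800467°; total 67.8004667
  E ⇒ keep positive
Point 3:
  Latitude: 37° + 22/60 + 9.8/3600 = 37 + 0.366667 + 0.002722 = 37.3693889
  N → positive
  Longitude: 0° + 22/60 + 25/3600 = 0 + 0.366667 + 0.006944 = 0.3736111
  E → positive
Point 4:
  φ: 17.287′ = 0.288117°; total 7.2881167
  N → positive
  λ: 33.616′ = 0.560267°; total 103.5602667
  W ⇒ negate
Point 5:
  Lat: degrees = first 2 digits = 8, minutes = 14.95379; 8 + 14.95379/60 = 8.2492298
  S → negative
  λ: degrees = first 3 digits = 4, minutes = 45.6239; 4 + 45.6239/60 = 4.7603983
  W → negative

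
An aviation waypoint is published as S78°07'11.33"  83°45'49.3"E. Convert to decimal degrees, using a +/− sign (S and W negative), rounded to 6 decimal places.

Lat: 78 + 7/60 + 11.33/3600 = 78.1198139
hemisphere S, so the sign is −
Longitude: 83 + 45/60 + 49.3/3600 = 83.7636944
E → positive

-78.119814, 83.763694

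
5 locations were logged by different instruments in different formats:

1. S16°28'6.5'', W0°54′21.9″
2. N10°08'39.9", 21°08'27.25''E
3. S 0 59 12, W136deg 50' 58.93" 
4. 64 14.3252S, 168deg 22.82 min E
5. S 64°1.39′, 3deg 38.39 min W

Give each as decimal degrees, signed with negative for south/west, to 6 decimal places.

1. -16.468472, -0.906083
2. 10.144417, 21.140903
3. -0.986667, -136.849703
4. -64.238753, 168.380333
5. -64.023167, -3.639833

Point 1:
  Latitude: 28′ + 6.5″ = 28.10833′; 16 + 28.10833/60 = 16.4684722
  S ⇒ negate
  Lon: 54′ + 21.9″ = 54.36500′; 0 + 54.36500/60 = 0.9060833
  hemisphere W, so the sign is −
Point 2:
  Lat: 10° + 8/60 + 39.9/3600 = 10 + 0.133333 + 0.011083 = 10.1444167
  N → positive
  λ: 8′ + 27.25″ = 8.45417′; 21 + 8.45417/60 = 21.1409028
  E ⇒ keep positive
Point 3:
  φ: 0° + 59/60 + 12/3600 = 0 + 0.983333 + 0.003333 = 0.9866667
  S → negative
  λ: 136° + 50/60 + 58.93/3600 = 136 + 0.833333 + 0.016369 = 136.8497028
  W ⇒ negate
Point 4:
  φ: 64 + 14.3252/60 = 64.2387533
  S → negative
  λ: 168 + 22.82/60 = 168.3803333
  E ⇒ keep positive
Point 5:
  Latitude: 1.39′ = 0.023167°; total 64.0231667
  hemisphere S, so the sign is −
  λ: 3 + 38.39/60 = 3.6398333
  W ⇒ negate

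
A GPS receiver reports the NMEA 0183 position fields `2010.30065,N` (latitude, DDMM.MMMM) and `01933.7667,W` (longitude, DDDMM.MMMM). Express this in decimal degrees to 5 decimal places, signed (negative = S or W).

Latitude: split at 2 digits → 20° and 10.30065′; 20 + 10.30065/60 = 20.171678
N → positive
Lon: split at 3 digits → 019° and 33.7667′; 19 + 33.7667/60 = 19.562778
hemisphere W, so the sign is −

20.17168, -19.56278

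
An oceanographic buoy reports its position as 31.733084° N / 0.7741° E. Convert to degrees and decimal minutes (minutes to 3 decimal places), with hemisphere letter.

31° 43.985′ N, 0° 46.446′ E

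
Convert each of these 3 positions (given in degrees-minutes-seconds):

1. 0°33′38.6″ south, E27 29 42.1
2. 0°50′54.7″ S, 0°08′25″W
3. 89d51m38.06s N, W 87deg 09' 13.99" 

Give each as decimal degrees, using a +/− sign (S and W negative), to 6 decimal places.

1. -0.560722, 27.495028
2. -0.848528, -0.140278
3. 89.860572, -87.153886

Point 1:
  Latitude: 0 + 33/60 + 38.6/3600 = 0.5607222
  hemisphere S, so the sign is −
  Longitude: 27 + 29/60 + 42.1/3600 = 27.4950278
  E ⇒ keep positive
Point 2:
  Lat: 0° + 50/60 + 54.7/3600 = 0 + 0.833333 + 0.015194 = 0.8485278
  S → negative
  λ: 8′ + 25″ = 8.41667′; 0 + 8.41667/60 = 0.1402778
  hemisphere W, so the sign is −
Point 3:
  Latitude: 89° + 51/60 + 38.06/3600 = 89 + 0.850000 + 0.010572 = 89.8605722
  N ⇒ keep positive
  Longitude: 87° + 9/60 + 13.99/3600 = 87 + 0.150000 + 0.003886 = 87.1538861
  W → negative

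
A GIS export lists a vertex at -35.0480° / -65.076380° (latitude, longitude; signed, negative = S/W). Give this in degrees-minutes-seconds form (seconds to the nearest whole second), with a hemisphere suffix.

35°02′53″ S, 65°04′35″ W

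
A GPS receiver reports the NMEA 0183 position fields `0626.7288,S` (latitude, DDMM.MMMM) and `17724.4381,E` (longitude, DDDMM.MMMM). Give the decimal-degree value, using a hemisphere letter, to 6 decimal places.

Latitude: degrees = first 2 digits = 6, minutes = 26.7288; 6 + 26.7288/60 = 6.4454800
Longitude: degrees = first 3 digits = 177, minutes = 24.4381; 177 + 24.4381/60 = 177.4073017

6.445480° S, 177.407302° E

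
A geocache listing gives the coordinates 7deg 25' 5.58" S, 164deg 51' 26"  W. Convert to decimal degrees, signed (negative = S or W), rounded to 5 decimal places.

Latitude: 7 + 25/60 + 5.58/3600 = 7.418217
S ⇒ negate
Lon: 164° + 51/60 + 26/3600 = 164 + 0.850000 + 0.007222 = 164.857222
W → negative

-7.41822, -164.85722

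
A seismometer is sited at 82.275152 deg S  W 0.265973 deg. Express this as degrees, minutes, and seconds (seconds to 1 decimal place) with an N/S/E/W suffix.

φ: 0.275152 × 60 = 16.50912′ → 16′, remainder × 60 = 30.547″
Lon: 0.265973° → 15.95838′; 0.95838 × 60 = 57.503″

82°16′30.5″ S, 0°15′57.5″ W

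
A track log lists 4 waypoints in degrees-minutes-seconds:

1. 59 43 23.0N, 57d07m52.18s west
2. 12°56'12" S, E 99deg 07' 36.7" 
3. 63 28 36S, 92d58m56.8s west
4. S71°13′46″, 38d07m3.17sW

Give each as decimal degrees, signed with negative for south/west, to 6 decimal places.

Point 1:
  Latitude: 59° + 43/60 + 23/3600 = 59 + 0.716667 + 0.006389 = 59.7230556
  N ⇒ keep positive
  Lon: 7′ + 52.18″ = 7.86967′; 57 + 7.86967/60 = 57.1311611
  W → negative
Point 2:
  φ: 12° + 56/60 + 12/3600 = 12 + 0.933333 + 0.003333 = 12.9366667
  hemisphere S, so the sign is −
  Longitude: 7′ + 36.7″ = 7.61167′; 99 + 7.61167/60 = 99.1268611
  E ⇒ keep positive
Point 3:
  φ: 28′ + 36″ = 28.60000′; 63 + 28.60000/60 = 63.4766667
  S ⇒ negate
  λ: 58′ + 56.8″ = 58.94667′; 92 + 58.94667/60 = 92.9824444
  W ⇒ negate
Point 4:
  φ: 71 + 13/60 + 46/3600 = 71.2294444
  hemisphere S, so the sign is −
  λ: 38 + 7/60 + 3.17/3600 = 38.1175472
  W ⇒ negate

1. 59.723056, -57.131161
2. -12.936667, 99.126861
3. -63.476667, -92.982444
4. -71.229444, -38.117547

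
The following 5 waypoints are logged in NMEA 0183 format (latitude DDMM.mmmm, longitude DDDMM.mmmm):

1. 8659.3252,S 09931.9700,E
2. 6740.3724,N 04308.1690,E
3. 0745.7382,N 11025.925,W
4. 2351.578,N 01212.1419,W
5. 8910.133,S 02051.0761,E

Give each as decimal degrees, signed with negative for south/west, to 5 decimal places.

Point 1:
  Latitude: split at 2 digits → 86° and 59.3252′; 86 + 59.3252/60 = 86.988753
  S → negative
  Longitude: degrees = first 3 digits = 99, minutes = 31.97; 99 + 31.97/60 = 99.532833
  E ⇒ keep positive
Point 2:
  Lat: split at 2 digits → 67° and 40.3724′; 67 + 40.3724/60 = 67.672873
  N → positive
  Lon: degrees = first 3 digits = 43, minutes = 8.169; 43 + 8.169/60 = 43.136150
  E → positive
Point 3:
  Latitude: split at 2 digits → 07° and 45.7382′; 7 + 45.7382/60 = 7.762303
  N → positive
  λ: degrees = first 3 digits = 110, minutes = 25.925; 110 + 25.925/60 = 110.432083
  W → negative
Point 4:
  Latitude: split at 2 digits → 23° and 51.578′; 23 + 51.578/60 = 23.859633
  N ⇒ keep positive
  Lon: split at 3 digits → 012° and 12.1419′; 12 + 12.1419/60 = 12.202365
  W ⇒ negate
Point 5:
  φ: degrees = first 2 digits = 89, minutes = 10.133; 89 + 10.133/60 = 89.168883
  hemisphere S, so the sign is −
  λ: split at 3 digits → 020° and 51.0761′; 20 + 51.0761/60 = 20.851268
  E → positive

1. -86.98875, 99.53283
2. 67.67287, 43.13615
3. 7.76230, -110.43208
4. 23.85963, -12.20237
5. -89.16888, 20.85127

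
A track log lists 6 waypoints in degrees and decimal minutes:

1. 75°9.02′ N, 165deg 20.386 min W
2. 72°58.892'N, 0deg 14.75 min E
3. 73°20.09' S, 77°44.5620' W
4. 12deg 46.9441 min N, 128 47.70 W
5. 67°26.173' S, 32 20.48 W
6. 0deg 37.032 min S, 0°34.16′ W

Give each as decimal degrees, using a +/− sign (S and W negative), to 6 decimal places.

1. 75.150333, -165.339767
2. 72.981533, 0.245833
3. -73.334833, -77.742700
4. 12.782402, -128.795000
5. -67.436217, -32.341333
6. -0.617200, -0.569333

Point 1:
  Lat: 75 + 9.02/60 = 75.1503333
  N → positive
  Longitude: 20.386′ = 0.339767°; total 165.3397667
  W ⇒ negate
Point 2:
  φ: 72 + 58.892/60 = 72.9815333
  N → positive
  λ: 14.75′ = 0.245833°; total 0.2458333
  E → positive
Point 3:
  Latitude: 73 + 20.09/60 = 73.3348333
  S → negative
  Longitude: 44.562′ = 0.742700°; total 77.7427000
  hemisphere W, so the sign is −
Point 4:
  Lat: 46.9441′ = 0.782402°; total 12.7824017
  N ⇒ keep positive
  Lon: 47.7′ = 0.795000°; total 128.7950000
  hemisphere W, so the sign is −
Point 5:
  φ: 26.173′ = 0.436217°; total 67.4362167
  S → negative
  Longitude: 32 + 20.48/60 = 32.3413333
  hemisphere W, so the sign is −
Point 6:
  Latitude: 0 + 37.032/60 = 0.6172000
  hemisphere S, so the sign is −
  Longitude: 34.16′ = 0.569333°; total 0.5693333
  W → negative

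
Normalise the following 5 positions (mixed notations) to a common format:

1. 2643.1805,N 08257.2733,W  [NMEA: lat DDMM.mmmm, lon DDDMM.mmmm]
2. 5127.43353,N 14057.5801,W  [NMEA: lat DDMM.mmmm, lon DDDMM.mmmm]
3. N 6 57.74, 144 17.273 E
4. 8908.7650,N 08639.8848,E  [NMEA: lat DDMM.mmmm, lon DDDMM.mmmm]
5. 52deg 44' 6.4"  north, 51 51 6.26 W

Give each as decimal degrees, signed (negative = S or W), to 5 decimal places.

1. 26.71968, -82.95456
2. 51.45723, -140.95967
3. 6.96233, 144.28788
4. 89.14608, 86.66475
5. 52.73511, -51.85174

Point 1:
  Lat: degrees = first 2 digits = 26, minutes = 43.1805; 26 + 43.1805/60 = 26.719675
  N ⇒ keep positive
  Longitude: degrees = first 3 digits = 82, minutes = 57.2733; 82 + 57.2733/60 = 82.954555
  hemisphere W, so the sign is −
Point 2:
  Lat: split at 2 digits → 51° and 27.43353′; 51 + 27.43353/60 = 51.457226
  N → positive
  λ: degrees = first 3 digits = 140, minutes = 57.5801; 140 + 57.5801/60 = 140.959668
  hemisphere W, so the sign is −
Point 3:
  Lat: 57.74′ = 0.962333°; total 6.962333
  N ⇒ keep positive
  Lon: 17.273′ = 0.287883°; total 144.287883
  E ⇒ keep positive
Point 4:
  Lat: split at 2 digits → 89° and 8.765′; 89 + 8.765/60 = 89.146083
  N → positive
  Lon: degrees = first 3 digits = 86, minutes = 39.8848; 86 + 39.8848/60 = 86.664747
  E ⇒ keep positive
Point 5:
  Latitude: 52 + 44/60 + 6.4/3600 = 52.735111
  N → positive
  Longitude: 51′ + 6.26″ = 51.10433′; 51 + 51.10433/60 = 51.851739
  W ⇒ negate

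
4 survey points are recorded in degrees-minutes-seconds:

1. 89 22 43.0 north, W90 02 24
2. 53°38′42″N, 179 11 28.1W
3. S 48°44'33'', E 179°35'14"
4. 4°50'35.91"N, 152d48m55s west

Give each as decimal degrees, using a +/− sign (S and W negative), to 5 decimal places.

Point 1:
  Lat: 89° + 22/60 + 43/3600 = 89 + 0.366667 + 0.011944 = 89.378611
  N ⇒ keep positive
  Lon: 2′ + 24″ = 2.40000′; 90 + 2.40000/60 = 90.040000
  W ⇒ negate
Point 2:
  Lat: 53 + 38/60 + 42/3600 = 53.645000
  N → positive
  λ: 179° + 11/60 + 28.1/3600 = 179 + 0.183333 + 0.007806 = 179.191139
  W → negative
Point 3:
  Lat: 48° + 44/60 + 33/3600 = 48 + 0.733333 + 0.009167 = 48.742500
  S ⇒ negate
  Longitude: 179° + 35/60 + 14/3600 = 179 + 0.583333 + 0.003889 = 179.587222
  E ⇒ keep positive
Point 4:
  Latitude: 50′ + 35.91″ = 50.59850′; 4 + 50.59850/60 = 4.843308
  N → positive
  λ: 48′ + 55″ = 48.91667′; 152 + 48.91667/60 = 152.815278
  W → negative

1. 89.37861, -90.04000
2. 53.64500, -179.19114
3. -48.74250, 179.58722
4. 4.84331, -152.81528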